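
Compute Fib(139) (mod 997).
521

Matrix identity: Q^n = [[F_(n+1), F_n], [F_n, F_(n-1)]] with Q = [[1,1],[1,0]].
n = 139 = 10001011₂. Square-and-multiply, entries mod 997:
Q^1 = [[1,1],[1,0]]
Q^2 = (Q^1)² = [[2,1],[1,1]]
Q^4 = (Q^2)² = [[5,3],[3,2]]
Q^8 = (Q^4)² = [[34,21],[21,13]]
Q^17 = (Q^8)²·Q = [[590,600],[600,987]]
Q^34 = (Q^17)² = [[230,47],[47,183]]
Q^69 = (Q^34)²·Q = [[742,274],[274,468]]
Q^139 = (Q^69)²·Q = [[60,521],[521,536]]
F_139 mod 997 = Q^139[0][1] = 521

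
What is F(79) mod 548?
157

Matrix identity: Q^n = [[F_(n+1), F_n], [F_n, F_(n-1)]] with Q = [[1,1],[1,0]].
n = 79 = 1001111₂. Square-and-multiply, entries mod 548:
Q^1 = [[1,1],[1,0]]
Q^2 = (Q^1)² = [[2,1],[1,1]]
Q^4 = (Q^2)² = [[5,3],[3,2]]
Q^9 = (Q^4)²·Q = [[55,34],[34,21]]
Q^19 = (Q^9)²·Q = [[189,345],[345,392]]
Q^39 = (Q^19)²·Q = [[87,210],[210,425]]
Q^79 = (Q^39)²·Q = [[269,157],[157,112]]
F_79 mod 548 = Q^79[0][1] = 157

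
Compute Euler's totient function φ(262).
130

262 = 2 × 131
φ(n) = n × ∏(1 - 1/p) for each prime p dividing n
φ(262) = 262 × (1 - 1/2) × (1 - 1/131) = 130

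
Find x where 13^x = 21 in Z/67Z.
38

Baby-step giant-step with step n = ⌈√67⌉ = 9.
Baby steps 13^j mod 67 (j:value) for j=0..8: 0:1, 1:13, 2:35, 3:53, 4:19, 5:46, 6:62, 7:2, 8:26.
Giant-step multiplier: 13^(-9) ≡ 13^(66-9) = 13^57 ≡ 45 (mod 67).
Giant steps γ_i = 21·45^i mod 67: γ_0=21, γ_1=7, γ_2=47, γ_3=38, γ_4=35 (in table at j=2).
x = i·n + j = 4·9 + 2 = 38.
Check: 13^38 ≡ 21 (mod 67).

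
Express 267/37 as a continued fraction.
[7; 4, 1, 1, 1, 2]

Euclidean algorithm steps:
267 = 7 × 37 + 8
37 = 4 × 8 + 5
8 = 1 × 5 + 3
5 = 1 × 3 + 2
3 = 1 × 2 + 1
2 = 2 × 1 + 0
Continued fraction: [7; 4, 1, 1, 1, 2]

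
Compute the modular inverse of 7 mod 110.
63

gcd(7, 110) = 1, so the inverse exists.
Extended Euclidean algorithm on (110, 7):
110 = 15 × 7 + 5  ⟹  5 = (1)·110 + (-15)·7
7 = 1 × 5 + 2  ⟹  2 = (-1)·110 + (16)·7
5 = 2 × 2 + 1  ⟹  1 = (3)·110 + (-47)·7
So (-47)·7 ≡ 1 (mod 110), i.e. 7^(-1) ≡ -47 ≡ 63 (mod 110).
Check: 7 × 63 = 441 ≡ 1 (mod 110)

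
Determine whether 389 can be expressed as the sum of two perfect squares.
10² + 17² (a=10, b=17)

Factorization: 389 = 389
By Fermat: n is sum of two squares iff every prime p ≡ 3 (mod 4) appears to even power.
All primes ≡ 3 (mod 4) appear to even power.
Search a = 0, 1, 2, … for 389 - a² a perfect square: first hit at a = 10: 389 - 100 = 289 = 17².
389 = 10² + 17² = 100 + 289 ✓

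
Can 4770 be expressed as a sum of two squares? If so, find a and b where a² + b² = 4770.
3² + 69² (a=3, b=69)

Factorization: 4770 = 2 × 3^2 × 5 × 53
By Fermat: n is sum of two squares iff every prime p ≡ 3 (mod 4) appears to even power.
All primes ≡ 3 (mod 4) appear to even power.
Search a = 0, 1, 2, … for 4770 - a² a perfect square: first hit at a = 3: 4770 - 9 = 4761 = 69².
4770 = 3² + 69² = 9 + 4761 ✓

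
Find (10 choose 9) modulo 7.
3

Using Lucas' theorem:
Write n=10 and k=9 in base 7:
n in base 7: [1, 3]
k in base 7: [1, 2]
C(10,9) mod 7 = ∏ C(n_i, k_i) mod 7
Digit binomials (mod 7): C(1,1) = 1; C(3,2) = 3
Product: 1 × 3 = 3 ≡ 3 (mod 7)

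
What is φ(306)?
96

306 = 2 × 3^2 × 17
φ(n) = n × ∏(1 - 1/p) for each prime p dividing n
φ(306) = 306 × (1 - 1/2) × (1 - 1/3) × (1 - 1/17) = 96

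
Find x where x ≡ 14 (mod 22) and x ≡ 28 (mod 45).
388

Using Chinese Remainder Theorem:
M = 22 × 45 = 990
M1 = 45, M2 = 22
y1 = 45^(-1) mod 22 = 1
y2 = 22^(-1) mod 45 = 43
x = (14×45×1 + 28×22×43) mod 990 = 388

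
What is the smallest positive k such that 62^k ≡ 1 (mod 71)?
70

71 is prime, so ord(62) divides φ(71) = 70.
Divisors of 70: 1, 2, 5, 7, 10, 14, 35, 70.
Repeated squaring: 62^1 ≡ 62, 62^2 ≡ 10, 62^4 ≡ 29, 62^8 ≡ 60, 62^16 ≡ 50, 62^32 ≡ 15, 62^64 ≡ 12 (mod 71).
Test 62^d mod 71 for each divisor d in increasing order:
62^1 ≡ 62
62^2 ≡ 10
62^5 = 62^4·62^1 ≡ 23
62^7 = 62^4·62^2·62^1 ≡ 17
62^10 = 62^8·62^2 ≡ 32
62^14 = 62^8·62^4·62^2 ≡ 5
62^35 = 62^32·62^2·62^1 ≡ 70
62^70 = 62^64·62^4·62^2 ≡ 1  ← first divisor giving 1
The order is 70.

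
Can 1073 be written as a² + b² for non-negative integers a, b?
7² + 32² (a=7, b=32)

Factorization: 1073 = 29 × 37
By Fermat: n is sum of two squares iff every prime p ≡ 3 (mod 4) appears to even power.
All primes ≡ 3 (mod 4) appear to even power.
Search a = 0, 1, 2, … for 1073 - a² a perfect square: first hit at a = 7: 1073 - 49 = 1024 = 32².
1073 = 7² + 32² = 49 + 1024 ✓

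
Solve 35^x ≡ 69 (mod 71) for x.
69

Baby-step giant-step with step n = ⌈√71⌉ = 9.
Baby steps 35^j mod 71 (j:value) for j=0..8: 0:1, 1:35, 2:18, 3:62, 4:40, 5:51, 6:10, 7:66, 8:38.
Giant-step multiplier: 35^(-9) ≡ 35^(70-9) = 35^61 ≡ 56 (mod 71).
Giant steps γ_i = 69·56^i mod 71: γ_0=69, γ_1=30, γ_2=47, γ_3=5, γ_4=67, γ_5=60, γ_6=23, γ_7=10 (in table at j=6).
x = i·n + j = 7·9 + 6 = 69.
Check: 35^69 ≡ 69 (mod 71).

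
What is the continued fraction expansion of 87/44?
[1; 1, 43]

Euclidean algorithm steps:
87 = 1 × 44 + 43
44 = 1 × 43 + 1
43 = 43 × 1 + 0
Continued fraction: [1; 1, 43]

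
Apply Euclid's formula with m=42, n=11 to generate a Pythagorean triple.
(1643, 924, 1885)

Euclid's formula: a = m² - n², b = 2mn, c = m² + n²
m = 42, n = 11
a = 42² - 11² = 1764 - 121 = 1643
b = 2 × 42 × 11 = 924
c = 42² + 11² = 1764 + 121 = 1885
Verification: 1643² + 924² = 2699449 + 853776 = 3553225 = 1885² ✓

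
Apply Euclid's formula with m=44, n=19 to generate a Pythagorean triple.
(1575, 1672, 2297)

Euclid's formula: a = m² - n², b = 2mn, c = m² + n²
m = 44, n = 19
a = 44² - 19² = 1936 - 361 = 1575
b = 2 × 44 × 19 = 1672
c = 44² + 19² = 1936 + 361 = 2297
Verification: 1575² + 1672² = 2480625 + 2795584 = 5276209 = 2297² ✓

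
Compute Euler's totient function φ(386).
192

386 = 2 × 193
φ(n) = n × ∏(1 - 1/p) for each prime p dividing n
φ(386) = 386 × (1 - 1/2) × (1 - 1/193) = 192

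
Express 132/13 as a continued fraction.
[10; 6, 2]

Euclidean algorithm steps:
132 = 10 × 13 + 2
13 = 6 × 2 + 1
2 = 2 × 1 + 0
Continued fraction: [10; 6, 2]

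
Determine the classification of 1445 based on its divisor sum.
deficient

Proper divisors of 1445: sum = 1 + 5 + 17 + 85 + 289 = 397
Since 397 < 1445, 1445 is deficient.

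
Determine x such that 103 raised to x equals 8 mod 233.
128

Baby-step giant-step with step n = ⌈√233⌉ = 16.
Baby steps 103^j mod 233 (j:value) for j=0..15: 0:1, 1:103, 2:124, 3:190, 4:231, 5:27, 6:218, 7:86, 8:4, 9:179, 10:30, 11:61, 12:225, 13:108, 14:173, 15:111.
Giant-step multiplier: 103^(-16) ≡ 103^(232-16) = 103^216 ≡ 102 (mod 233).
Giant steps γ_i = 8·102^i mod 233: γ_0=8, γ_1=117, γ_2=51, γ_3=76, γ_4=63, γ_5=135, γ_6=23, γ_7=16, γ_8=1 (in table at j=0).
x = i·n + j = 8·16 + 0 = 128.
Check: 103^128 ≡ 8 (mod 233).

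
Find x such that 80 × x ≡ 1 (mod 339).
89

gcd(80, 339) = 1, so the inverse exists.
Extended Euclidean algorithm on (339, 80):
339 = 4 × 80 + 19  ⟹  19 = (1)·339 + (-4)·80
80 = 4 × 19 + 4  ⟹  4 = (-4)·339 + (17)·80
19 = 4 × 4 + 3  ⟹  3 = (17)·339 + (-72)·80
4 = 1 × 3 + 1  ⟹  1 = (-21)·339 + (89)·80
So (89)·80 ≡ 1 (mod 339), i.e. 80^(-1) ≡ 89 (mod 339).
Check: 80 × 89 = 7120 ≡ 1 (mod 339)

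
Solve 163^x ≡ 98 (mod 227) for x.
221

Baby-step giant-step with step n = ⌈√227⌉ = 16.
Baby steps 163^j mod 227 (j:value) for j=0..15: 0:1, 1:163, 2:10, 3:41, 4:100, 5:183, 6:92, 7:14, 8:12, 9:140, 10:120, 11:38, 12:65, 13:153, 14:196, 15:168.
Giant-step multiplier: 163^(-16) ≡ 163^(226-16) = 163^210 ≡ 134 (mod 227).
Giant steps γ_i = 98·134^i mod 227: γ_0=98, γ_1=193, γ_2=211, γ_3=126, γ_4=86, γ_5=174, γ_6=162, γ_7=143, γ_8=94, γ_9=111, γ_10=119, γ_11=56, γ_12=13, γ_13=153 (in table at j=13).
x = i·n + j = 13·16 + 13 = 221.
Check: 163^221 ≡ 98 (mod 227).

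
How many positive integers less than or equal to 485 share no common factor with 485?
384

485 = 5 × 97
φ(n) = n × ∏(1 - 1/p) for each prime p dividing n
φ(485) = 485 × (1 - 1/5) × (1 - 1/97) = 384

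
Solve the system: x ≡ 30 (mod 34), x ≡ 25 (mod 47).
166

Using Chinese Remainder Theorem:
M = 34 × 47 = 1598
M1 = 47, M2 = 34
y1 = 47^(-1) mod 34 = 21
y2 = 34^(-1) mod 47 = 18
x = (30×47×21 + 25×34×18) mod 1598 = 166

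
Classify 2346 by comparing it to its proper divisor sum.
abundant

Proper divisors of 2346: sum = 1 + 2 + 3 + 6 + 17 + 23 + 34 + 46 + 51 + 69 + 102 + 138 + 391 + 782 + 1173 = 2838
Since 2838 > 2346, 2346 is abundant.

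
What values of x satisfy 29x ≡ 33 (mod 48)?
x ≡ 21 (mod 48)

gcd(29, 48) = 1, which divides 33, so solutions exist.
Find 29^(-1) mod 48 by the extended Euclidean algorithm:
48 = 1 × 29 + 19  ⟹  19 = (1)·48 + (-1)·29
29 = 1 × 19 + 10  ⟹  10 = (-1)·48 + (2)·29
19 = 1 × 10 + 9  ⟹  9 = (2)·48 + (-3)·29
10 = 1 × 9 + 1  ⟹  1 = (-3)·48 + (5)·29
So (5)·29 ≡ 1 (mod 48), i.e. 29^(-1) ≡ 5 (mod 48).
x ≡ 5 × 33 = 165 ≡ 21 (mod 48).
Check: 29 × 21 = 609 ≡ 33 (mod 48).
Unique solution: x ≡ 21 (mod 48)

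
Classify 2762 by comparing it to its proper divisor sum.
deficient

Proper divisors of 2762: sum = 1 + 2 + 1381 = 1384
Since 1384 < 2762, 2762 is deficient.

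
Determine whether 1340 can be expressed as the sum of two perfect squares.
Not possible

Factorization: 1340 = 2^2 × 5 × 67
By Fermat: n is sum of two squares iff every prime p ≡ 3 (mod 4) appears to even power.
Prime(s) ≡ 3 (mod 4) with odd exponent: [(67, 1)]
Therefore 1340 cannot be expressed as a² + b².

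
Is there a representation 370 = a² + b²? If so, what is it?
3² + 19² (a=3, b=19)

Factorization: 370 = 2 × 5 × 37
By Fermat: n is sum of two squares iff every prime p ≡ 3 (mod 4) appears to even power.
All primes ≡ 3 (mod 4) appear to even power.
Search a = 0, 1, 2, … for 370 - a² a perfect square: first hit at a = 3: 370 - 9 = 361 = 19².
370 = 3² + 19² = 9 + 361 ✓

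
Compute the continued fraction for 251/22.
[11; 2, 2, 4]

Euclidean algorithm steps:
251 = 11 × 22 + 9
22 = 2 × 9 + 4
9 = 2 × 4 + 1
4 = 4 × 1 + 0
Continued fraction: [11; 2, 2, 4]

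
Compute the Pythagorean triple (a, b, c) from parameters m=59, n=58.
(117, 6844, 6845)

Euclid's formula: a = m² - n², b = 2mn, c = m² + n²
m = 59, n = 58
a = 59² - 58² = 3481 - 3364 = 117
b = 2 × 59 × 58 = 6844
c = 59² + 58² = 3481 + 3364 = 6845
Verification: 117² + 6844² = 13689 + 46840336 = 46854025 = 6845² ✓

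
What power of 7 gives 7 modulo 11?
1

Baby-step giant-step with step n = ⌈√11⌉ = 4.
Baby steps 7^j mod 11 (j:value) for j=0..3: 0:1, 1:7, 2:5, 3:2.
h = 7 is already in the table at j=1, so x = 1.
Check: 7^1 ≡ 7 (mod 11).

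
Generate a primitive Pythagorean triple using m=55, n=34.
(1869, 3740, 4181)

Euclid's formula: a = m² - n², b = 2mn, c = m² + n²
m = 55, n = 34
a = 55² - 34² = 3025 - 1156 = 1869
b = 2 × 55 × 34 = 3740
c = 55² + 34² = 3025 + 1156 = 4181
Verification: 1869² + 3740² = 3493161 + 13987600 = 17480761 = 4181² ✓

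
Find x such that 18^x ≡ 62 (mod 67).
24

Baby-step giant-step with step n = ⌈√67⌉ = 9.
Baby steps 18^j mod 67 (j:value) for j=0..8: 0:1, 1:18, 2:56, 3:3, 4:54, 5:34, 6:9, 7:28, 8:35.
Giant-step multiplier: 18^(-9) ≡ 18^(66-9) = 18^57 ≡ 5 (mod 67).
Giant steps γ_i = 62·5^i mod 67: γ_0=62, γ_1=42, γ_2=9 (in table at j=6).
x = i·n + j = 2·9 + 6 = 24.
Check: 18^24 ≡ 62 (mod 67).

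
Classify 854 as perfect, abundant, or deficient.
deficient

Proper divisors of 854: sum = 1 + 2 + 7 + 14 + 61 + 122 + 427 = 634
Since 634 < 854, 854 is deficient.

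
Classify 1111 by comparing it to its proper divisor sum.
deficient

Proper divisors of 1111: sum = 1 + 11 + 101 = 113
Since 113 < 1111, 1111 is deficient.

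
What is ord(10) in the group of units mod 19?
18

19 is prime, so ord(10) divides φ(19) = 18.
Divisors of 18: 1, 2, 3, 6, 9, 18.
Repeated squaring: 10^1 ≡ 10, 10^2 ≡ 5, 10^4 ≡ 6, 10^8 ≡ 17, 10^16 ≡ 4 (mod 19).
Test 10^d mod 19 for each divisor d in increasing order:
10^1 ≡ 10
10^2 ≡ 5
10^3 = 10^2·10^1 ≡ 12
10^6 = 10^4·10^2 ≡ 11
10^9 = 10^8·10^1 ≡ 18
10^18 = 10^16·10^2 ≡ 1  ← first divisor giving 1
The order is 18.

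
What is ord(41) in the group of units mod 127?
63

127 is prime, so ord(41) divides φ(127) = 126.
Divisors of 126: 1, 2, 3, 6, 7, 9, 14, 18, 21, 42, 63, 126.
Repeated squaring: 41^1 ≡ 41, 41^2 ≡ 30, 41^4 ≡ 11, 41^8 ≡ 121, 41^16 ≡ 36, 41^32 ≡ 26, 41^64 ≡ 41 (mod 127).
Test 41^d mod 127 for each divisor d in increasing order:
41^1 ≡ 41
41^2 ≡ 30
41^3 = 41^2·41^1 ≡ 87
41^6 = 41^4·41^2 ≡ 76
41^7 = 41^4·41^2·41^1 ≡ 68
41^9 = 41^8·41^1 ≡ 8
41^14 = 41^8·41^4·41^2 ≡ 52
41^18 = 41^16·41^2 ≡ 64
41^21 = 41^16·41^4·41^1 ≡ 107
41^42 = 41^32·41^8·41^2 ≡ 19
41^63 = 41^32·41^16·41^8·41^4·41^2·41^1 ≡ 1  ← first divisor giving 1
The order is 63.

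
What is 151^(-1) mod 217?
23

gcd(151, 217) = 1, so the inverse exists.
Extended Euclidean algorithm on (217, 151):
217 = 1 × 151 + 66  ⟹  66 = (1)·217 + (-1)·151
151 = 2 × 66 + 19  ⟹  19 = (-2)·217 + (3)·151
66 = 3 × 19 + 9  ⟹  9 = (7)·217 + (-10)·151
19 = 2 × 9 + 1  ⟹  1 = (-16)·217 + (23)·151
So (23)·151 ≡ 1 (mod 217), i.e. 151^(-1) ≡ 23 (mod 217).
Check: 151 × 23 = 3473 ≡ 1 (mod 217)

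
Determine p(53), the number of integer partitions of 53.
329931

p(n) counts ways to write n as a sum of positive integers (order ignored).
Euler's pentagonal recurrence: p(k) = p(k-1) + p(k-2) - p(k-5) - p(k-7) + p(k-12) + p(k-15) - ... (offsets j(3j∓1)/2, signs ++--, p(0)=1, p(<0)=0).
DP table for k = 0..52: p(0)=1, p(1)=1, p(2)=2, p(3)=3, p(4)=5, p(5)=7, p(6)=11, p(7)=15, p(8)=22, p(9)=30, p(10)=42, p(11)=56, p(12)=77, p(13)=101, p(14)=135, p(15)=176, p(16)=231, p(17)=297, p(18)=385, p(19)=490, p(20)=627, p(21)=792, p(22)=1002, p(23)=1255, p(24)=1575, p(25)=1958, p(26)=2436, p(27)=3010, p(28)=3718, p(29)=4565, p(30)=5604, p(31)=6842, p(32)=8349, p(33)=10143, p(34)=12310, p(35)=14883, p(36)=17977, p(37)=21637, p(38)=26015, p(39)=31185, p(40)=37338, p(41)=44583, p(42)=53174, p(43)=63261, p(44)=75175, p(45)=89134, p(46)=105558, p(47)=124754, p(48)=147273, p(49)=173525, p(50)=204226, p(51)=239943, p(52)=281589.
Final step: p(53) = p(52) + p(51) - p(48) - p(46) + p(41) + p(38) - p(31) - p(27) + p(18) + p(13) - p(2)
= 281589 + 239943 - 147273 - 105558 + 44583 + 26015 - 6842 - 3010 + 385 + 101 - 2
= 329931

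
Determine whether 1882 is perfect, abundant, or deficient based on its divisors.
deficient

Proper divisors of 1882: sum = 1 + 2 + 941 = 944
Since 944 < 1882, 1882 is deficient.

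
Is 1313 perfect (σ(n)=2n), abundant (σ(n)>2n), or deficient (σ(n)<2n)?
deficient

Proper divisors of 1313: sum = 1 + 13 + 101 = 115
Since 115 < 1313, 1313 is deficient.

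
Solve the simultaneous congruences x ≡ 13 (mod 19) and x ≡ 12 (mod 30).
222

Using Chinese Remainder Theorem:
M = 19 × 30 = 570
M1 = 30, M2 = 19
y1 = 30^(-1) mod 19 = 7
y2 = 19^(-1) mod 30 = 19
x = (13×30×7 + 12×19×19) mod 570 = 222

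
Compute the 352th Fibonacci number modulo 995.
199

Matrix identity: Q^n = [[F_(n+1), F_n], [F_n, F_(n-1)]] with Q = [[1,1],[1,0]].
n = 352 = 101100000₂. Square-and-multiply, entries mod 995:
Q^1 = [[1,1],[1,0]]
Q^2 = (Q^1)² = [[2,1],[1,1]]
Q^5 = (Q^2)²·Q = [[8,5],[5,3]]
Q^11 = (Q^5)²·Q = [[144,89],[89,55]]
Q^22 = (Q^11)² = [[797,796],[796,1]]
Q^44 = (Q^22)² = [[200,398],[398,797]]
Q^88 = (Q^44)² = [[399,796],[796,598]]
Q^176 = (Q^88)² = [[797,597],[597,200]]
Q^352 = (Q^176)² = [[598,199],[199,399]]
F_352 mod 995 = Q^352[0][1] = 199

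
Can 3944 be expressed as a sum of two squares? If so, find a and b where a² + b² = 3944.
10² + 62² (a=10, b=62)

Factorization: 3944 = 2^3 × 17 × 29
By Fermat: n is sum of two squares iff every prime p ≡ 3 (mod 4) appears to even power.
All primes ≡ 3 (mod 4) appear to even power.
Search a = 0, 1, 2, … for 3944 - a² a perfect square: first hit at a = 10: 3944 - 100 = 3844 = 62².
3944 = 10² + 62² = 100 + 3844 ✓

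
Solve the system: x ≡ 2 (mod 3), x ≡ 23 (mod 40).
23

Using Chinese Remainder Theorem:
M = 3 × 40 = 120
M1 = 40, M2 = 3
y1 = 40^(-1) mod 3 = 1
y2 = 3^(-1) mod 40 = 27
x = (2×40×1 + 23×3×27) mod 120 = 23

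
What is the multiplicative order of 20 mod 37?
36

37 is prime, so ord(20) divides φ(37) = 36.
Divisors of 36: 1, 2, 3, 4, 6, 9, 12, 18, 36.
Repeated squaring: 20^1 ≡ 20, 20^2 ≡ 30, 20^4 ≡ 12, 20^8 ≡ 33, 20^16 ≡ 16, 20^32 ≡ 34 (mod 37).
Test 20^d mod 37 for each divisor d in increasing order:
20^1 ≡ 20
20^2 ≡ 30
20^3 = 20^2·20^1 ≡ 8
20^4 ≡ 12
20^6 = 20^4·20^2 ≡ 27
20^9 = 20^8·20^1 ≡ 31
20^12 = 20^8·20^4 ≡ 26
20^18 = 20^16·20^2 ≡ 36
20^36 = 20^32·20^4 ≡ 1  ← first divisor giving 1
The order is 36.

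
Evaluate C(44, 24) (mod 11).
0

Using Lucas' theorem:
Write n=44 and k=24 in base 11:
n in base 11: [4, 0]
k in base 11: [2, 2]
C(44,24) mod 11 = ∏ C(n_i, k_i) mod 11
Digit binomials (mod 11): C(4,2) = 6; C(0,2) = 0 (k_i > n_i)
Product: 6 × 0 = 0 ≡ 0 (mod 11)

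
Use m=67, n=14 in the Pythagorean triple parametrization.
(4293, 1876, 4685)

Euclid's formula: a = m² - n², b = 2mn, c = m² + n²
m = 67, n = 14
a = 67² - 14² = 4489 - 196 = 4293
b = 2 × 67 × 14 = 1876
c = 67² + 14² = 4489 + 196 = 4685
Verification: 4293² + 1876² = 18429849 + 3519376 = 21949225 = 4685² ✓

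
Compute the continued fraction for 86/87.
[0; 1, 86]

Euclidean algorithm steps:
86 = 0 × 87 + 86
87 = 1 × 86 + 1
86 = 86 × 1 + 0
Continued fraction: [0; 1, 86]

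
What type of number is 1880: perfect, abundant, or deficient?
abundant

Proper divisors of 1880: sum = 1 + 2 + 4 + 5 + 8 + 10 + 20 + 40 + 47 + 94 + 188 + 235 + 376 + 470 + 940 = 2440
Since 2440 > 1880, 1880 is abundant.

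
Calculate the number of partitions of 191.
1820701100652

p(n) counts ways to write n as a sum of positive integers (order ignored).
Euler's pentagonal recurrence: p(k) = p(k-1) + p(k-2) - p(k-5) - p(k-7) + p(k-12) + p(k-15) - ... (offsets j(3j∓1)/2, signs ++--, p(0)=1, p(<0)=0).
DP table for k = 0..190: p(0)=1, p(1)=1, p(2)=2, p(3)=3, p(4)=5, p(5)=7, p(6)=11, p(7)=15, p(8)=22, p(9)=30, p(10)=42, p(11)=56, p(12)=77, p(13)=101, p(14)=135, p(15)=176, p(16)=231, p(17)=297, p(18)=385, p(19)=490, p(20)=627, p(21)=792, p(22)=1002, p(23)=1255, p(24)=1575, p(25)=1958, p(26)=2436, p(27)=3010, p(28)=3718, p(29)=4565, p(30)=5604, p(31)=6842, p(32)=8349, p(33)=10143, p(34)=12310, p(35)=14883, p(36)=17977, p(37)=21637, p(38)=26015, p(39)=31185, p(40)=37338, p(41)=44583, p(42)=53174, p(43)=63261, p(44)=75175, p(45)=89134, p(46)=105558, p(47)=124754, p(48)=147273, p(49)=173525, p(50)=204226, p(51)=239943, p(52)=281589, p(53)=329931, p(54)=386155, p(55)=451276, p(56)=526823, p(57)=614154, p(58)=715220, p(59)=831820, p(60)=966467, p(61)=1121505, p(62)=1300156, p(63)=1505499, p(64)=1741630, p(65)=2012558, p(66)=2323520, p(67)=2679689, p(68)=3087735, p(69)=3554345, p(70)=4087968, p(71)=4697205, p(72)=5392783, p(73)=6185689, p(74)=7089500, p(75)=8118264, p(76)=9289091, p(77)=10619863, p(78)=12132164, p(79)=13848650, p(80)=15796476, p(81)=18004327, p(82)=20506255, p(83)=23338469, p(84)=26543660, p(85)=30167357, p(86)=34262962, p(87)=38887673, p(88)=44108109, p(89)=49995925, p(90)=56634173, p(91)=64112359, p(92)=72533807, p(93)=82010177, p(94)=92669720, p(95)=104651419, p(96)=118114304, p(97)=133230930, p(98)=150198136, p(99)=169229875, p(100)=190569292, p(101)=214481126, p(102)=241265379, p(103)=271248950, p(104)=304801365, p(105)=342325709, p(106)=384276336, p(107)=431149389, p(108)=483502844, p(109)=541946240, p(110)=607163746, p(111)=679903203, p(112)=761002156, p(113)=851376628, p(114)=952050665, p(115)=1064144451, p(116)=1188908248, p(117)=1327710076, p(118)=1482074143, p(119)=1653668665, p(120)=1844349560, p(121)=2056148051, p(122)=2291320912, p(123)=2552338241, p(124)=2841940500, p(125)=3163127352, p(126)=3519222692, p(127)=3913864295, p(128)=4351078600, p(129)=4835271870, p(130)=5371315400, p(131)=5964539504, p(132)=6620830889, p(133)=7346629512, p(134)=8149040695, p(135)=9035836076, p(136)=10015581680, p(137)=11097645016, p(138)=12292341831, p(139)=13610949895, p(140)=15065878135, p(141)=16670689208, p(142)=18440293320, p(143)=20390982757, p(144)=22540654445, p(145)=24908858009, p(146)=27517052599, p(147)=30388671978, p(148)=33549419497, p(149)=37027355200, p(150)=40853235313, p(151)=45060624582, p(152)=49686288421, p(153)=54770336324, p(154)=60356673280, p(155)=66493182097, p(156)=73232243759, p(157)=80630964769, p(158)=88751778802, p(159)=97662728555, p(160)=107438159466, p(161)=118159068427, p(162)=129913904637, p(163)=142798995930, p(164)=156919475295, p(165)=172389800255, p(166)=189334822579, p(167)=207890420102, p(168)=228204732751, p(169)=250438925115, p(170)=274768617130, p(171)=301384802048, p(172)=330495499613, p(173)=362326859895, p(174)=397125074750, p(175)=435157697830, p(176)=476715857290, p(177)=522115831195, p(178)=571701605655, p(179)=625846753120, p(180)=684957390936, p(181)=749474411781, p(182)=819876908323, p(183)=896684817527, p(184)=980462880430, p(185)=1071823774337, p(186)=1171432692373, p(187)=1280011042268, p(188)=1398341745571, p(189)=1527273599625, p(190)=1667727404093.
Final step: p(191) = p(190) + p(189) - p(186) - p(184) + p(179) + p(176) - p(169) - p(165) + p(156) + p(151) - p(140) - p(134) + p(121) + p(114) - p(99) - p(91) + p(74) + p(65) - p(46) - p(36) + p(15) + p(4)
= 1667727404093 + 1527273599625 - 1171432692373 - 980462880430 + 625846753120 + 476715857290 - 250438925115 - 172389800255 + 73232243759 + 45060624582 - 15065878135 - 8149040695 + 2056148051 + 952050665 - 169229875 - 64112359 + 7089500 + 2012558 - 105558 - 17977 + 176 + 5
= 1820701100652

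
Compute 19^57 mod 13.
5

Repeated squaring. Binary of 57 = 111001.
19^1 ≡ 6 (mod 13); 19^2 ≡ 10 (mod 13); 19^4 ≡ 9 (mod 13); 19^8 ≡ 3 (mod 13); 19^16 ≡ 9 (mod 13); 19^32 ≡ 3 (mod 13)
19^57 = 19^1 × 19^8 × 19^16 × 19^32 ≡ 5 (mod 13)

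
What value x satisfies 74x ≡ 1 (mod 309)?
71

gcd(74, 309) = 1, so the inverse exists.
Extended Euclidean algorithm on (309, 74):
309 = 4 × 74 + 13  ⟹  13 = (1)·309 + (-4)·74
74 = 5 × 13 + 9  ⟹  9 = (-5)·309 + (21)·74
13 = 1 × 9 + 4  ⟹  4 = (6)·309 + (-25)·74
9 = 2 × 4 + 1  ⟹  1 = (-17)·309 + (71)·74
So (71)·74 ≡ 1 (mod 309), i.e. 74^(-1) ≡ 71 (mod 309).
Check: 74 × 71 = 5254 ≡ 1 (mod 309)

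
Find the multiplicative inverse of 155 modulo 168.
155

gcd(155, 168) = 1, so the inverse exists.
Extended Euclidean algorithm on (168, 155):
168 = 1 × 155 + 13  ⟹  13 = (1)·168 + (-1)·155
155 = 11 × 13 + 12  ⟹  12 = (-11)·168 + (12)·155
13 = 1 × 12 + 1  ⟹  1 = (12)·168 + (-13)·155
So (-13)·155 ≡ 1 (mod 168), i.e. 155^(-1) ≡ -13 ≡ 155 (mod 168).
Check: 155 × 155 = 24025 ≡ 1 (mod 168)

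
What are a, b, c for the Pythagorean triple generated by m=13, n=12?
(25, 312, 313)

Euclid's formula: a = m² - n², b = 2mn, c = m² + n²
m = 13, n = 12
a = 13² - 12² = 169 - 144 = 25
b = 2 × 13 × 12 = 312
c = 13² + 12² = 169 + 144 = 313
Verification: 25² + 312² = 625 + 97344 = 97969 = 313² ✓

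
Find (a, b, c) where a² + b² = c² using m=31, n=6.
(925, 372, 997)

Euclid's formula: a = m² - n², b = 2mn, c = m² + n²
m = 31, n = 6
a = 31² - 6² = 961 - 36 = 925
b = 2 × 31 × 6 = 372
c = 31² + 6² = 961 + 36 = 997
Verification: 925² + 372² = 855625 + 138384 = 994009 = 997² ✓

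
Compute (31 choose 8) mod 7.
5

Using Lucas' theorem:
Write n=31 and k=8 in base 7:
n in base 7: [4, 3]
k in base 7: [1, 1]
C(31,8) mod 7 = ∏ C(n_i, k_i) mod 7
Digit binomials (mod 7): C(4,1) = 4; C(3,1) = 3
Product: 4 × 3 = 12 ≡ 5 (mod 7)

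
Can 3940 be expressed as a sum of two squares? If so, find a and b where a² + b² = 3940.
24² + 58² (a=24, b=58)

Factorization: 3940 = 2^2 × 5 × 197
By Fermat: n is sum of two squares iff every prime p ≡ 3 (mod 4) appears to even power.
All primes ≡ 3 (mod 4) appear to even power.
Search a = 0, 1, 2, … for 3940 - a² a perfect square: first hit at a = 24: 3940 - 576 = 3364 = 58².
3940 = 24² + 58² = 576 + 3364 ✓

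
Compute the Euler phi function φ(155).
120

155 = 5 × 31
φ(n) = n × ∏(1 - 1/p) for each prime p dividing n
φ(155) = 155 × (1 - 1/5) × (1 - 1/31) = 120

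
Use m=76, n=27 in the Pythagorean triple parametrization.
(5047, 4104, 6505)

Euclid's formula: a = m² - n², b = 2mn, c = m² + n²
m = 76, n = 27
a = 76² - 27² = 5776 - 729 = 5047
b = 2 × 76 × 27 = 4104
c = 76² + 27² = 5776 + 729 = 6505
Verification: 5047² + 4104² = 25472209 + 16842816 = 42315025 = 6505² ✓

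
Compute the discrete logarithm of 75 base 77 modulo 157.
144

Baby-step giant-step with step n = ⌈√157⌉ = 13.
Baby steps 77^j mod 157 (j:value) for j=0..12: 0:1, 1:77, 2:120, 3:134, 4:113, 5:66, 6:58, 7:70, 8:52, 9:79, 10:117, 11:60, 12:67.
Giant-step multiplier: 77^(-13) ≡ 77^(156-13) = 77^143 ≡ 107 (mod 157).
Giant steps γ_i = 75·107^i mod 157: γ_0=75, γ_1=18, γ_2=42, γ_3=98, γ_4=124, γ_5=80, γ_6=82, γ_7=139, γ_8=115, γ_9=59, γ_10=33, γ_11=77 (in table at j=1).
x = i·n + j = 11·13 + 1 = 144.
Check: 77^144 ≡ 75 (mod 157).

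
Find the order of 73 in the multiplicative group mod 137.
17

137 is prime, so ord(73) divides φ(137) = 136.
Divisors of 136: 1, 2, 4, 8, 17, 34, 68, 136.
Repeated squaring: 73^1 ≡ 73, 73^2 ≡ 123, 73^4 ≡ 59, 73^8 ≡ 56, 73^16 ≡ 122, 73^32 ≡ 88, 73^64 ≡ 72, 73^128 ≡ 115 (mod 137).
Test 73^d mod 137 for each divisor d in increasing order:
73^1 ≡ 73
73^2 ≡ 123
73^4 ≡ 59
73^8 ≡ 56
73^17 = 73^16·73^1 ≡ 1  ← first divisor giving 1
The order is 17.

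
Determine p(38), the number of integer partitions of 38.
26015

p(n) counts ways to write n as a sum of positive integers (order ignored).
Euler's pentagonal recurrence: p(k) = p(k-1) + p(k-2) - p(k-5) - p(k-7) + p(k-12) + p(k-15) - ... (offsets j(3j∓1)/2, signs ++--, p(0)=1, p(<0)=0).
DP table for k = 0..37: p(0)=1, p(1)=1, p(2)=2, p(3)=3, p(4)=5, p(5)=7, p(6)=11, p(7)=15, p(8)=22, p(9)=30, p(10)=42, p(11)=56, p(12)=77, p(13)=101, p(14)=135, p(15)=176, p(16)=231, p(17)=297, p(18)=385, p(19)=490, p(20)=627, p(21)=792, p(22)=1002, p(23)=1255, p(24)=1575, p(25)=1958, p(26)=2436, p(27)=3010, p(28)=3718, p(29)=4565, p(30)=5604, p(31)=6842, p(32)=8349, p(33)=10143, p(34)=12310, p(35)=14883, p(36)=17977, p(37)=21637.
Final step: p(38) = p(37) + p(36) - p(33) - p(31) + p(26) + p(23) - p(16) - p(12) + p(3)
= 21637 + 17977 - 10143 - 6842 + 2436 + 1255 - 231 - 77 + 3
= 26015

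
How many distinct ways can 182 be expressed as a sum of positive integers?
819876908323

p(n) counts ways to write n as a sum of positive integers (order ignored).
Euler's pentagonal recurrence: p(k) = p(k-1) + p(k-2) - p(k-5) - p(k-7) + p(k-12) + p(k-15) - ... (offsets j(3j∓1)/2, signs ++--, p(0)=1, p(<0)=0).
DP table for k = 0..181: p(0)=1, p(1)=1, p(2)=2, p(3)=3, p(4)=5, p(5)=7, p(6)=11, p(7)=15, p(8)=22, p(9)=30, p(10)=42, p(11)=56, p(12)=77, p(13)=101, p(14)=135, p(15)=176, p(16)=231, p(17)=297, p(18)=385, p(19)=490, p(20)=627, p(21)=792, p(22)=1002, p(23)=1255, p(24)=1575, p(25)=1958, p(26)=2436, p(27)=3010, p(28)=3718, p(29)=4565, p(30)=5604, p(31)=6842, p(32)=8349, p(33)=10143, p(34)=12310, p(35)=14883, p(36)=17977, p(37)=21637, p(38)=26015, p(39)=31185, p(40)=37338, p(41)=44583, p(42)=53174, p(43)=63261, p(44)=75175, p(45)=89134, p(46)=105558, p(47)=124754, p(48)=147273, p(49)=173525, p(50)=204226, p(51)=239943, p(52)=281589, p(53)=329931, p(54)=386155, p(55)=451276, p(56)=526823, p(57)=614154, p(58)=715220, p(59)=831820, p(60)=966467, p(61)=1121505, p(62)=1300156, p(63)=1505499, p(64)=1741630, p(65)=2012558, p(66)=2323520, p(67)=2679689, p(68)=3087735, p(69)=3554345, p(70)=4087968, p(71)=4697205, p(72)=5392783, p(73)=6185689, p(74)=7089500, p(75)=8118264, p(76)=9289091, p(77)=10619863, p(78)=12132164, p(79)=13848650, p(80)=15796476, p(81)=18004327, p(82)=20506255, p(83)=23338469, p(84)=26543660, p(85)=30167357, p(86)=34262962, p(87)=38887673, p(88)=44108109, p(89)=49995925, p(90)=56634173, p(91)=64112359, p(92)=72533807, p(93)=82010177, p(94)=92669720, p(95)=104651419, p(96)=118114304, p(97)=133230930, p(98)=150198136, p(99)=169229875, p(100)=190569292, p(101)=214481126, p(102)=241265379, p(103)=271248950, p(104)=304801365, p(105)=342325709, p(106)=384276336, p(107)=431149389, p(108)=483502844, p(109)=541946240, p(110)=607163746, p(111)=679903203, p(112)=761002156, p(113)=851376628, p(114)=952050665, p(115)=1064144451, p(116)=1188908248, p(117)=1327710076, p(118)=1482074143, p(119)=1653668665, p(120)=1844349560, p(121)=2056148051, p(122)=2291320912, p(123)=2552338241, p(124)=2841940500, p(125)=3163127352, p(126)=3519222692, p(127)=3913864295, p(128)=4351078600, p(129)=4835271870, p(130)=5371315400, p(131)=5964539504, p(132)=6620830889, p(133)=7346629512, p(134)=8149040695, p(135)=9035836076, p(136)=10015581680, p(137)=11097645016, p(138)=12292341831, p(139)=13610949895, p(140)=15065878135, p(141)=16670689208, p(142)=18440293320, p(143)=20390982757, p(144)=22540654445, p(145)=24908858009, p(146)=27517052599, p(147)=30388671978, p(148)=33549419497, p(149)=37027355200, p(150)=40853235313, p(151)=45060624582, p(152)=49686288421, p(153)=54770336324, p(154)=60356673280, p(155)=66493182097, p(156)=73232243759, p(157)=80630964769, p(158)=88751778802, p(159)=97662728555, p(160)=107438159466, p(161)=118159068427, p(162)=129913904637, p(163)=142798995930, p(164)=156919475295, p(165)=172389800255, p(166)=189334822579, p(167)=207890420102, p(168)=228204732751, p(169)=250438925115, p(170)=274768617130, p(171)=301384802048, p(172)=330495499613, p(173)=362326859895, p(174)=397125074750, p(175)=435157697830, p(176)=476715857290, p(177)=522115831195, p(178)=571701605655, p(179)=625846753120, p(180)=684957390936, p(181)=749474411781.
Final step: p(182) = p(181) + p(180) - p(177) - p(175) + p(170) + p(167) - p(160) - p(156) + p(147) + p(142) - p(131) - p(125) + p(112) + p(105) - p(90) - p(82) + p(65) + p(56) - p(37) - p(27) + p(6)
= 749474411781 + 684957390936 - 522115831195 - 435157697830 + 274768617130 + 207890420102 - 107438159466 - 73232243759 + 30388671978 + 18440293320 - 5964539504 - 3163127352 + 761002156 + 342325709 - 56634173 - 20506255 + 2012558 + 526823 - 21637 - 3010 + 11
= 819876908323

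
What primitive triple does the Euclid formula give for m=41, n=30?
(781, 2460, 2581)

Euclid's formula: a = m² - n², b = 2mn, c = m² + n²
m = 41, n = 30
a = 41² - 30² = 1681 - 900 = 781
b = 2 × 41 × 30 = 2460
c = 41² + 30² = 1681 + 900 = 2581
Verification: 781² + 2460² = 609961 + 6051600 = 6661561 = 2581² ✓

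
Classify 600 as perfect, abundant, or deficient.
abundant

Proper divisors of 600: sum = 1 + 2 + 3 + 4 + 5 + 6 + 8 + 10 + ... + 120 + 150 + 200 + 300 (23 divisors) = 1260
Since 1260 > 600, 600 is abundant.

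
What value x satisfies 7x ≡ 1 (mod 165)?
118

gcd(7, 165) = 1, so the inverse exists.
Extended Euclidean algorithm on (165, 7):
165 = 23 × 7 + 4  ⟹  4 = (1)·165 + (-23)·7
7 = 1 × 4 + 3  ⟹  3 = (-1)·165 + (24)·7
4 = 1 × 3 + 1  ⟹  1 = (2)·165 + (-47)·7
So (-47)·7 ≡ 1 (mod 165), i.e. 7^(-1) ≡ -47 ≡ 118 (mod 165).
Check: 7 × 118 = 826 ≡ 1 (mod 165)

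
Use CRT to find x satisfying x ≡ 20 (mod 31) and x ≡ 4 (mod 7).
144

Using Chinese Remainder Theorem:
M = 31 × 7 = 217
M1 = 7, M2 = 31
y1 = 7^(-1) mod 31 = 9
y2 = 31^(-1) mod 7 = 5
x = (20×7×9 + 4×31×5) mod 217 = 144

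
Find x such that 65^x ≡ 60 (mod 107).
101

Baby-step giant-step with step n = ⌈√107⌉ = 11.
Baby steps 65^j mod 107 (j:value) for j=0..10: 0:1, 1:65, 2:52, 3:63, 4:29, 5:66, 6:10, 7:8, 8:92, 9:95, 10:76.
Giant-step multiplier: 65^(-11) ≡ 65^(106-11) = 65^95 ≡ 6 (mod 107).
Giant steps γ_i = 60·6^i mod 107: γ_0=60, γ_1=39, γ_2=20, γ_3=13, γ_4=78, γ_5=40, γ_6=26, γ_7=49, γ_8=80, γ_9=52 (in table at j=2).
x = i·n + j = 9·11 + 2 = 101.
Check: 65^101 ≡ 60 (mod 107).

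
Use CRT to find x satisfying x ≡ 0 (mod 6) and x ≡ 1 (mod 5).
6

Using Chinese Remainder Theorem:
M = 6 × 5 = 30
M1 = 5, M2 = 6
y1 = 5^(-1) mod 6 = 5
y2 = 6^(-1) mod 5 = 1
x = (0×5×5 + 1×6×1) mod 30 = 6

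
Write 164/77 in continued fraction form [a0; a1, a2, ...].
[2; 7, 1, 2, 3]

Euclidean algorithm steps:
164 = 2 × 77 + 10
77 = 7 × 10 + 7
10 = 1 × 7 + 3
7 = 2 × 3 + 1
3 = 3 × 1 + 0
Continued fraction: [2; 7, 1, 2, 3]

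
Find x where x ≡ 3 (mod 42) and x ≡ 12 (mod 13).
129

Using Chinese Remainder Theorem:
M = 42 × 13 = 546
M1 = 13, M2 = 42
y1 = 13^(-1) mod 42 = 13
y2 = 42^(-1) mod 13 = 9
x = (3×13×13 + 12×42×9) mod 546 = 129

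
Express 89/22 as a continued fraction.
[4; 22]

Euclidean algorithm steps:
89 = 4 × 22 + 1
22 = 22 × 1 + 0
Continued fraction: [4; 22]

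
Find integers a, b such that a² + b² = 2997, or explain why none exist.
9² + 54² (a=9, b=54)

Factorization: 2997 = 3^4 × 37
By Fermat: n is sum of two squares iff every prime p ≡ 3 (mod 4) appears to even power.
All primes ≡ 3 (mod 4) appear to even power.
Search a = 0, 1, 2, … for 2997 - a² a perfect square: first hit at a = 9: 2997 - 81 = 2916 = 54².
2997 = 9² + 54² = 81 + 2916 ✓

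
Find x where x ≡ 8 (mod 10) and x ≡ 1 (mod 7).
8

Using Chinese Remainder Theorem:
M = 10 × 7 = 70
M1 = 7, M2 = 10
y1 = 7^(-1) mod 10 = 3
y2 = 10^(-1) mod 7 = 5
x = (8×7×3 + 1×10×5) mod 70 = 8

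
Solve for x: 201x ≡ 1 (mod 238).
45

gcd(201, 238) = 1, so the inverse exists.
Extended Euclidean algorithm on (238, 201):
238 = 1 × 201 + 37  ⟹  37 = (1)·238 + (-1)·201
201 = 5 × 37 + 16  ⟹  16 = (-5)·238 + (6)·201
37 = 2 × 16 + 5  ⟹  5 = (11)·238 + (-13)·201
16 = 3 × 5 + 1  ⟹  1 = (-38)·238 + (45)·201
So (45)·201 ≡ 1 (mod 238), i.e. 201^(-1) ≡ 45 (mod 238).
Check: 201 × 45 = 9045 ≡ 1 (mod 238)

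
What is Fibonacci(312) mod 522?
90

Matrix identity: Q^n = [[F_(n+1), F_n], [F_n, F_(n-1)]] with Q = [[1,1],[1,0]].
n = 312 = 100111000₂. Square-and-multiply, entries mod 522:
Q^1 = [[1,1],[1,0]]
Q^2 = (Q^1)² = [[2,1],[1,1]]
Q^4 = (Q^2)² = [[5,3],[3,2]]
Q^9 = (Q^4)²·Q = [[55,34],[34,21]]
Q^19 = (Q^9)²·Q = [[501,5],[5,496]]
Q^39 = (Q^19)²·Q = [[231,466],[466,287]]
Q^78 = (Q^39)² = [[121,224],[224,419]]
Q^156 = (Q^78)² = [[89,378],[378,233]]
Q^312 = (Q^156)² = [[469,90],[90,379]]
F_312 mod 522 = Q^312[0][1] = 90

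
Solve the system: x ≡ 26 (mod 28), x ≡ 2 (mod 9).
110

Using Chinese Remainder Theorem:
M = 28 × 9 = 252
M1 = 9, M2 = 28
y1 = 9^(-1) mod 28 = 25
y2 = 28^(-1) mod 9 = 1
x = (26×9×25 + 2×28×1) mod 252 = 110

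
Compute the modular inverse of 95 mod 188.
95

gcd(95, 188) = 1, so the inverse exists.
Extended Euclidean algorithm on (188, 95):
188 = 1 × 95 + 93  ⟹  93 = (1)·188 + (-1)·95
95 = 1 × 93 + 2  ⟹  2 = (-1)·188 + (2)·95
93 = 46 × 2 + 1  ⟹  1 = (47)·188 + (-93)·95
So (-93)·95 ≡ 1 (mod 188), i.e. 95^(-1) ≡ -93 ≡ 95 (mod 188).
Check: 95 × 95 = 9025 ≡ 1 (mod 188)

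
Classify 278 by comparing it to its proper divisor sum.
deficient

Proper divisors of 278: sum = 1 + 2 + 139 = 142
Since 142 < 278, 278 is deficient.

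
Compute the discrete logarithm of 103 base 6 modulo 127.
28

Baby-step giant-step with step n = ⌈√127⌉ = 12.
Baby steps 6^j mod 127 (j:value) for j=0..11: 0:1, 1:6, 2:36, 3:89, 4:26, 5:29, 6:47, 7:28, 8:41, 9:119, 10:79, 11:93.
Giant-step multiplier: 6^(-12) ≡ 6^(126-12) = 6^114 ≡ 94 (mod 127).
Giant steps γ_i = 103·94^i mod 127: γ_0=103, γ_1=30, γ_2=26 (in table at j=4).
x = i·n + j = 2·12 + 4 = 28.
Check: 6^28 ≡ 103 (mod 127).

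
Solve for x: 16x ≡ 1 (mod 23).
13

gcd(16, 23) = 1, so the inverse exists.
Extended Euclidean algorithm on (23, 16):
23 = 1 × 16 + 7  ⟹  7 = (1)·23 + (-1)·16
16 = 2 × 7 + 2  ⟹  2 = (-2)·23 + (3)·16
7 = 3 × 2 + 1  ⟹  1 = (7)·23 + (-10)·16
So (-10)·16 ≡ 1 (mod 23), i.e. 16^(-1) ≡ -10 ≡ 13 (mod 23).
Check: 16 × 13 = 208 ≡ 1 (mod 23)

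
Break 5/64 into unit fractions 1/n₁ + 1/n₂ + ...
1/13 + 1/832

Greedy algorithm:
5/64: ceiling(64/5) = 13, use 1/13
1/832: ceiling(832/1) = 832, use 1/832
Result: 5/64 = 1/13 + 1/832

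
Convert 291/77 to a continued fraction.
[3; 1, 3, 1, 1, 8]

Euclidean algorithm steps:
291 = 3 × 77 + 60
77 = 1 × 60 + 17
60 = 3 × 17 + 9
17 = 1 × 9 + 8
9 = 1 × 8 + 1
8 = 8 × 1 + 0
Continued fraction: [3; 1, 3, 1, 1, 8]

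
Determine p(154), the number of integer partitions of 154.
60356673280

p(n) counts ways to write n as a sum of positive integers (order ignored).
Euler's pentagonal recurrence: p(k) = p(k-1) + p(k-2) - p(k-5) - p(k-7) + p(k-12) + p(k-15) - ... (offsets j(3j∓1)/2, signs ++--, p(0)=1, p(<0)=0).
DP table for k = 0..153: p(0)=1, p(1)=1, p(2)=2, p(3)=3, p(4)=5, p(5)=7, p(6)=11, p(7)=15, p(8)=22, p(9)=30, p(10)=42, p(11)=56, p(12)=77, p(13)=101, p(14)=135, p(15)=176, p(16)=231, p(17)=297, p(18)=385, p(19)=490, p(20)=627, p(21)=792, p(22)=1002, p(23)=1255, p(24)=1575, p(25)=1958, p(26)=2436, p(27)=3010, p(28)=3718, p(29)=4565, p(30)=5604, p(31)=6842, p(32)=8349, p(33)=10143, p(34)=12310, p(35)=14883, p(36)=17977, p(37)=21637, p(38)=26015, p(39)=31185, p(40)=37338, p(41)=44583, p(42)=53174, p(43)=63261, p(44)=75175, p(45)=89134, p(46)=105558, p(47)=124754, p(48)=147273, p(49)=173525, p(50)=204226, p(51)=239943, p(52)=281589, p(53)=329931, p(54)=386155, p(55)=451276, p(56)=526823, p(57)=614154, p(58)=715220, p(59)=831820, p(60)=966467, p(61)=1121505, p(62)=1300156, p(63)=1505499, p(64)=1741630, p(65)=2012558, p(66)=2323520, p(67)=2679689, p(68)=3087735, p(69)=3554345, p(70)=4087968, p(71)=4697205, p(72)=5392783, p(73)=6185689, p(74)=7089500, p(75)=8118264, p(76)=9289091, p(77)=10619863, p(78)=12132164, p(79)=13848650, p(80)=15796476, p(81)=18004327, p(82)=20506255, p(83)=23338469, p(84)=26543660, p(85)=30167357, p(86)=34262962, p(87)=38887673, p(88)=44108109, p(89)=49995925, p(90)=56634173, p(91)=64112359, p(92)=72533807, p(93)=82010177, p(94)=92669720, p(95)=104651419, p(96)=118114304, p(97)=133230930, p(98)=150198136, p(99)=169229875, p(100)=190569292, p(101)=214481126, p(102)=241265379, p(103)=271248950, p(104)=304801365, p(105)=342325709, p(106)=384276336, p(107)=431149389, p(108)=483502844, p(109)=541946240, p(110)=607163746, p(111)=679903203, p(112)=761002156, p(113)=851376628, p(114)=952050665, p(115)=1064144451, p(116)=1188908248, p(117)=1327710076, p(118)=1482074143, p(119)=1653668665, p(120)=1844349560, p(121)=2056148051, p(122)=2291320912, p(123)=2552338241, p(124)=2841940500, p(125)=3163127352, p(126)=3519222692, p(127)=3913864295, p(128)=4351078600, p(129)=4835271870, p(130)=5371315400, p(131)=5964539504, p(132)=6620830889, p(133)=7346629512, p(134)=8149040695, p(135)=9035836076, p(136)=10015581680, p(137)=11097645016, p(138)=12292341831, p(139)=13610949895, p(140)=15065878135, p(141)=16670689208, p(142)=18440293320, p(143)=20390982757, p(144)=22540654445, p(145)=24908858009, p(146)=27517052599, p(147)=30388671978, p(148)=33549419497, p(149)=37027355200, p(150)=40853235313, p(151)=45060624582, p(152)=49686288421, p(153)=54770336324.
Final step: p(154) = p(153) + p(152) - p(149) - p(147) + p(142) + p(139) - p(132) - p(128) + p(119) + p(114) - p(103) - p(97) + p(84) + p(77) - p(62) - p(54) + p(37) + p(28) - p(9)
= 54770336324 + 49686288421 - 37027355200 - 30388671978 + 18440293320 + 13610949895 - 6620830889 - 4351078600 + 1653668665 + 952050665 - 271248950 - 133230930 + 26543660 + 10619863 - 1300156 - 386155 + 21637 + 3718 - 30
= 60356673280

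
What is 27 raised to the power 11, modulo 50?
23

Repeated squaring. Binary of 11 = 1011.
27^1 ≡ 27 (mod 50); 27^2 ≡ 29 (mod 50); 27^4 ≡ 41 (mod 50); 27^8 ≡ 31 (mod 50)
27^11 = 27^1 × 27^2 × 27^8 ≡ 23 (mod 50)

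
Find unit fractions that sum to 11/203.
1/19 + 1/643 + 1/2480051

Greedy algorithm:
11/203: ceiling(203/11) = 19, use 1/19
6/3857: ceiling(3857/6) = 643, use 1/643
1/2480051: ceiling(2480051/1) = 2480051, use 1/2480051
Result: 11/203 = 1/19 + 1/643 + 1/2480051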